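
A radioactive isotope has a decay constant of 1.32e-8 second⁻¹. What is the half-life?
t½ = ln(2)/λ = 5.251e7 seconds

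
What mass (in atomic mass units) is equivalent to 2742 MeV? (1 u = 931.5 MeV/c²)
m = E/c² = 2.944 u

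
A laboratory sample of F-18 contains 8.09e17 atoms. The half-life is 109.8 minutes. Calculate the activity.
A = λN = 5.107e15 decays/minute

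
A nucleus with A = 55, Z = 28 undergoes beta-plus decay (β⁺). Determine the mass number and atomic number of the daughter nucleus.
Daughter: A = 55, Z = 27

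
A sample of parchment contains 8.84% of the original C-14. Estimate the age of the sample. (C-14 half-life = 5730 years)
Age = t½ × log₂(1/ratio) = 20050 years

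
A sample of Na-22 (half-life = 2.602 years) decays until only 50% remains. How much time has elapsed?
t = t½ × log₂(N₀/N) = 2.602 years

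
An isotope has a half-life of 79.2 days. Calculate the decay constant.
λ = ln(2)/t½ = 0.008752 day⁻¹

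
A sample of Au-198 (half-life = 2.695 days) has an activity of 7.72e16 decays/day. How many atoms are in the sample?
N = A/λ = 3.002e17 atoms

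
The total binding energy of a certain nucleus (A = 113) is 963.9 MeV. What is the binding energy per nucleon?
B.E./A = 963.9/113 = 8.53 MeV/nucleon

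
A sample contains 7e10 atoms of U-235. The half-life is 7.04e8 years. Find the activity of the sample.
A = λN = 68.92 decays/year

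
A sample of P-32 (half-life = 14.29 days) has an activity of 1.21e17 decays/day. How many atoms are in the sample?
N = A/λ = 2.495e18 atoms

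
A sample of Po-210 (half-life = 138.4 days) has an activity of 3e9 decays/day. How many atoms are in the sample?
N = A/λ = 5.99e11 atoms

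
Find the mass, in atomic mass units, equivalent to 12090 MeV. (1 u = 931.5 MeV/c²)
m = E/c² = 12.98 u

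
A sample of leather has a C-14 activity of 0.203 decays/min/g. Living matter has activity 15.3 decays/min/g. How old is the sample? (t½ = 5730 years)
Age = t½ × log₂(A₀/A) = 35730 years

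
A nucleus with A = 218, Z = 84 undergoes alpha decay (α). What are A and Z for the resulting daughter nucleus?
Daughter: A = 214, Z = 82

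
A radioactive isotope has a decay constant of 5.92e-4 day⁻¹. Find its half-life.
t½ = ln(2)/λ = 1171 days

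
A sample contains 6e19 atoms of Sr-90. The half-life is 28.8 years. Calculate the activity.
A = λN = 1.444e18 decays/year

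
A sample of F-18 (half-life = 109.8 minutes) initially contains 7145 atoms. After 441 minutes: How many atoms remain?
N = N₀(1/2)^(t/t½) = 441.5 atoms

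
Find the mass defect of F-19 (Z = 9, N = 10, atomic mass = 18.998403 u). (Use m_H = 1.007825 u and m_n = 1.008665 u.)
Δm = Z·m_H + N·m_n − M = 0.1587 u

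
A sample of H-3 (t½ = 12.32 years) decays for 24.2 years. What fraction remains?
N/N₀ = (1/2)^(t/t½) = 0.2563 = 25.6%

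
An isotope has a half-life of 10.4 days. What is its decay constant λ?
λ = ln(2)/t½ = 0.06665 day⁻¹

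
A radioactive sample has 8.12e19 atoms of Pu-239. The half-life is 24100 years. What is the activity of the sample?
A = λN = 2.335e15 decays/year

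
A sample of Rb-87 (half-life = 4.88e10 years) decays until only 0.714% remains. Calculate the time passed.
t = t½ × log₂(N₀/N) = 3.479e11 years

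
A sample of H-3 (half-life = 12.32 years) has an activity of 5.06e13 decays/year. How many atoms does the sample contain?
N = A/λ = 8.994e14 atoms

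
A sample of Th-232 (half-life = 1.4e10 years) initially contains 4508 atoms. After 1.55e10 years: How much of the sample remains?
N = N₀(1/2)^(t/t½) = 2093 atoms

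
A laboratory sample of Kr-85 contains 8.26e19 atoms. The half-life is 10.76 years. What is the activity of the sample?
A = λN = 5.321e18 decays/year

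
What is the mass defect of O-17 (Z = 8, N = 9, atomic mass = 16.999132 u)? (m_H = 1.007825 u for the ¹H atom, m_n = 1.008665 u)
Δm = Z·m_H + N·m_n − M = 0.1415 u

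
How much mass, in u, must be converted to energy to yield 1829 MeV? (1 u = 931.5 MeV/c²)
m = E/c² = 1.963 u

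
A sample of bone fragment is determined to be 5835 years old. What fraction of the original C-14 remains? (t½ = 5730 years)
N/N₀ = (1/2)^(t/t½) = 0.4937 = 49.4%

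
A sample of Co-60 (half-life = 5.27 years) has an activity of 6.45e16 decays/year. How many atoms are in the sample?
N = A/λ = 4.904e17 atoms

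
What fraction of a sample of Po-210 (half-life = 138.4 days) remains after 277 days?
N/N₀ = (1/2)^(t/t½) = 0.2497 = 25%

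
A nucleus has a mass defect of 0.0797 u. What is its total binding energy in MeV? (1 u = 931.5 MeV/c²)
B.E. = Δm × 931.5 = 74.24 MeV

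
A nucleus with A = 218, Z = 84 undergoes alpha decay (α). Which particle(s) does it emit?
α particle = ⁴₂He (2 protons + 2 neutrons)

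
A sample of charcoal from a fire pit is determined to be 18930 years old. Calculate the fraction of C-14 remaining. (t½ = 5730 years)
N/N₀ = (1/2)^(t/t½) = 0.1013 = 10.1%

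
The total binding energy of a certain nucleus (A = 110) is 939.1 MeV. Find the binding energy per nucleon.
B.E./A = 939.1/110 = 8.537 MeV/nucleon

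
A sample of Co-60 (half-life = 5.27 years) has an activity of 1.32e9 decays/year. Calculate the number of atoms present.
N = A/λ = 1.004e10 atoms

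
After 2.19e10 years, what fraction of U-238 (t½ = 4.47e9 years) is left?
N/N₀ = (1/2)^(t/t½) = 0.03351 = 3.35%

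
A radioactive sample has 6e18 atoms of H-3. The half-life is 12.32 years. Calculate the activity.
A = λN = 3.376e17 decays/year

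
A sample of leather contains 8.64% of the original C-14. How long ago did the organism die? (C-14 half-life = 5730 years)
Age = t½ × log₂(1/ratio) = 20240 years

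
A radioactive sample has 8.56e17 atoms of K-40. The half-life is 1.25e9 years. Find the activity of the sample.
A = λN = 4.747e8 decays/year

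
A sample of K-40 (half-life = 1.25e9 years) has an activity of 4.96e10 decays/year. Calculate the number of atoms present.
N = A/λ = 8.945e19 atoms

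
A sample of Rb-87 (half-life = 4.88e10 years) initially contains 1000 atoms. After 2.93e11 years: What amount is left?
N = N₀(1/2)^(t/t½) = 15.58 atoms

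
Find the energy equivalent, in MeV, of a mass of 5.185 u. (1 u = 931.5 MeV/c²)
E = mc² = 4830 MeV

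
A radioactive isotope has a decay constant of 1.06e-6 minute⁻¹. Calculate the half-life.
t½ = ln(2)/λ = 6.539e5 minutes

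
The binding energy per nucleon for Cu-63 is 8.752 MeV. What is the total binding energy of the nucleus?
B.E. = 8.752 × 63 = 551.4 MeV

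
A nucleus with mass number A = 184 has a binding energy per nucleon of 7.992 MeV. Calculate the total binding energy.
B.E. = 7.992 × 184 = 1471 MeV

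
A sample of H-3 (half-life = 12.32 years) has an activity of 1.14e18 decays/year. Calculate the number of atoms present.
N = A/λ = 2.026e19 atoms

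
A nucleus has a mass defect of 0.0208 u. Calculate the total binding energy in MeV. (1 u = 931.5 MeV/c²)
B.E. = Δm × 931.5 = 19.38 MeV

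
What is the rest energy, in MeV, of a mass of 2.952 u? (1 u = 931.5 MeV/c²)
E = mc² = 2750 MeV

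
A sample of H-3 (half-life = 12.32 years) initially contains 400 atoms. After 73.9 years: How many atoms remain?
N = N₀(1/2)^(t/t½) = 6.257 atoms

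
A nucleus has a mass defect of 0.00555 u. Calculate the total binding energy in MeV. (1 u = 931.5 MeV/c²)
B.E. = Δm × 931.5 = 5.17 MeV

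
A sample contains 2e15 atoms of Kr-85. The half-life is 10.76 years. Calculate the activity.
A = λN = 1.288e14 decays/year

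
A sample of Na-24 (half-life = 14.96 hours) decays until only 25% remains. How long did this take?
t = t½ × log₂(N₀/N) = 29.92 hours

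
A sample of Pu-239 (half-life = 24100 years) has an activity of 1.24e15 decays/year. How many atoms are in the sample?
N = A/λ = 4.311e19 atoms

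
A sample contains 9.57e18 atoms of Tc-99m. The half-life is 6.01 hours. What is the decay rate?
A = λN = 1.104e18 decays/hour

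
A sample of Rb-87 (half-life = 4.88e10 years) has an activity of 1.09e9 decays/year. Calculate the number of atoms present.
N = A/λ = 7.674e19 atoms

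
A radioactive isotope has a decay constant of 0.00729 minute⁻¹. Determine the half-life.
t½ = ln(2)/λ = 95.08 minutes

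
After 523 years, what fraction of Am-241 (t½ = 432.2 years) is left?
N/N₀ = (1/2)^(t/t½) = 0.4322 = 43.2%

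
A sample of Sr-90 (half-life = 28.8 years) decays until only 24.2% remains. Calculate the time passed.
t = t½ × log₂(N₀/N) = 58.95 years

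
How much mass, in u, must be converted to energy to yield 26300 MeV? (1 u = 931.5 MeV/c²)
m = E/c² = 28.23 u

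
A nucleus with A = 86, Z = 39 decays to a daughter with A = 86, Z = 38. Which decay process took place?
ΔA = 0, ΔZ = -1 ⇒ beta-plus decay (β⁺) or electron capture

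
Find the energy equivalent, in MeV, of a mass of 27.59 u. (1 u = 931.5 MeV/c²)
E = mc² = 25700 MeV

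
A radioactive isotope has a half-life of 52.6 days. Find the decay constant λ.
λ = ln(2)/t½ = 0.01318 day⁻¹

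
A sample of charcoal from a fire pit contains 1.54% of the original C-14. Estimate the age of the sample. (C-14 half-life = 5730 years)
Age = t½ × log₂(1/ratio) = 34500 years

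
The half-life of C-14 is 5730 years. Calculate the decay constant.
λ = ln(2)/t½ = 1.21e-4 year⁻¹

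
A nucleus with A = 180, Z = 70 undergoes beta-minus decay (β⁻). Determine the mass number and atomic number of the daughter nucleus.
Daughter: A = 180, Z = 71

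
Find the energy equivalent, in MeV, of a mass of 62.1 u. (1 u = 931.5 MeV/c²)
E = mc² = 57850 MeV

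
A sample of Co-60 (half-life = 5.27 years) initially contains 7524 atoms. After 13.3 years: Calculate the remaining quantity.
N = N₀(1/2)^(t/t½) = 1308 atoms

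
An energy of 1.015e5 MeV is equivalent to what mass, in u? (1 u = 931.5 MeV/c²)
m = E/c² = 109 u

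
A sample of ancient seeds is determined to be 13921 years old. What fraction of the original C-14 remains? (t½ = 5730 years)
N/N₀ = (1/2)^(t/t½) = 0.1856 = 18.6%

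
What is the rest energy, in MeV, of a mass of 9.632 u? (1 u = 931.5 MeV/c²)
E = mc² = 8972 MeV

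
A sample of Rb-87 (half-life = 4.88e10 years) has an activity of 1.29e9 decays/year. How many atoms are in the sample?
N = A/λ = 9.082e19 atoms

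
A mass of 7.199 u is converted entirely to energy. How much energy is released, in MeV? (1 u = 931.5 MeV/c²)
E = mc² = 6706 MeV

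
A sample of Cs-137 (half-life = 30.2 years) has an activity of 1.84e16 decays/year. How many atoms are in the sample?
N = A/λ = 8.017e17 atoms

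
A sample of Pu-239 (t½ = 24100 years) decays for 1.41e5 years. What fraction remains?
N/N₀ = (1/2)^(t/t½) = 0.01733 = 1.73%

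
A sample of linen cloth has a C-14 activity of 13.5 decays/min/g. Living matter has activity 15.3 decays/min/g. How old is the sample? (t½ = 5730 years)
Age = t½ × log₂(A₀/A) = 1035 years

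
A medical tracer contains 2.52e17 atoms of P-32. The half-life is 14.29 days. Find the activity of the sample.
A = λN = 1.222e16 decays/day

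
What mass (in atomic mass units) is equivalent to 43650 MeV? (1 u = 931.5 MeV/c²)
m = E/c² = 46.86 u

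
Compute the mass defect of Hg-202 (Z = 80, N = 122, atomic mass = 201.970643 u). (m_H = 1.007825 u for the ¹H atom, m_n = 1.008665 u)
Δm = Z·m_H + N·m_n − M = 1.712 u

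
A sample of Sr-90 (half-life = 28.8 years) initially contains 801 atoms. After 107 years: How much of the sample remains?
N = N₀(1/2)^(t/t½) = 60.98 atoms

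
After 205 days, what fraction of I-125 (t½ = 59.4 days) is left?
N/N₀ = (1/2)^(t/t½) = 0.09143 = 9.14%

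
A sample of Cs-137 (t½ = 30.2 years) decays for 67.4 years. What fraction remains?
N/N₀ = (1/2)^(t/t½) = 0.2129 = 21.3%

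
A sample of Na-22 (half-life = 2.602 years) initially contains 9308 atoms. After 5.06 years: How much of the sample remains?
N = N₀(1/2)^(t/t½) = 2418 atoms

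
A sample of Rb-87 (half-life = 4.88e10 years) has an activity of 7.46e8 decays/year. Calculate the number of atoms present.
N = A/λ = 5.252e19 atoms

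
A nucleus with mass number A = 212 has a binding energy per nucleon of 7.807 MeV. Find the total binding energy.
B.E. = 7.807 × 212 = 1655 MeV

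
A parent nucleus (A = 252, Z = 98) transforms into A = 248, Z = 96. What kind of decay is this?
ΔA = -4, ΔZ = -2 ⇒ alpha decay (α)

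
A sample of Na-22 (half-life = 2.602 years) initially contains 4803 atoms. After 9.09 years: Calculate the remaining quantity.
N = N₀(1/2)^(t/t½) = 426.5 atoms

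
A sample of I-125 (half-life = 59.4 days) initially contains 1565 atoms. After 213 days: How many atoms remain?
N = N₀(1/2)^(t/t½) = 130.3 atoms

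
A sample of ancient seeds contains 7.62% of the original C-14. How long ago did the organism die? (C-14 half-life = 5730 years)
Age = t½ × log₂(1/ratio) = 21280 years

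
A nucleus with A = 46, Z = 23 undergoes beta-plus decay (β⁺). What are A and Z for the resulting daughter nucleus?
Daughter: A = 46, Z = 22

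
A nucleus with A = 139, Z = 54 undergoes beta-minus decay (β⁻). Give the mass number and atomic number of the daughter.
Daughter: A = 139, Z = 55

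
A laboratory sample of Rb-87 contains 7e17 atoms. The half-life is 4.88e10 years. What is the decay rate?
A = λN = 9.943e6 decays/year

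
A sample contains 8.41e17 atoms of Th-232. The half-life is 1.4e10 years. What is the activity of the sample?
A = λN = 4.164e7 decays/year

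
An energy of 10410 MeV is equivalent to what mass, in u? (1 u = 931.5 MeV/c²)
m = E/c² = 11.18 u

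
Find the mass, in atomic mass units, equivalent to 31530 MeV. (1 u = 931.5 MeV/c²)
m = E/c² = 33.85 u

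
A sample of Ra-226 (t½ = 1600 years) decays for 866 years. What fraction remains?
N/N₀ = (1/2)^(t/t½) = 0.6872 = 68.7%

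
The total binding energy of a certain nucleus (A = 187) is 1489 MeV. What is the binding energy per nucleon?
B.E./A = 1489/187 = 7.963 MeV/nucleon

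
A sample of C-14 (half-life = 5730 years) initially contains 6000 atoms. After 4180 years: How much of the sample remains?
N = N₀(1/2)^(t/t½) = 3619 atoms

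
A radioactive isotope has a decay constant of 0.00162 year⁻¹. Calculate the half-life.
t½ = ln(2)/λ = 427.9 years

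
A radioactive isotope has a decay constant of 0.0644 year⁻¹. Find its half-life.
t½ = ln(2)/λ = 10.76 years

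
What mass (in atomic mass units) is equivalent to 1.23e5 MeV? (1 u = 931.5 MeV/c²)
m = E/c² = 132 u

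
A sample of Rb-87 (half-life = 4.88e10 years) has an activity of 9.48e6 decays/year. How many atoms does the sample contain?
N = A/λ = 6.674e17 atoms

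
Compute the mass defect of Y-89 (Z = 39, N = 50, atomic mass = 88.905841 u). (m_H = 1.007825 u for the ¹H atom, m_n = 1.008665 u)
Δm = Z·m_H + N·m_n − M = 0.8326 u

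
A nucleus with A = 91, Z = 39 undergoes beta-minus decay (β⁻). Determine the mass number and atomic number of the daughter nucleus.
Daughter: A = 91, Z = 40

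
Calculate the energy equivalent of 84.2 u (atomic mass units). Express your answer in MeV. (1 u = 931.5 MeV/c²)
E = mc² = 78430 MeV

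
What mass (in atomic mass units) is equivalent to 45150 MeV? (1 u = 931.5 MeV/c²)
m = E/c² = 48.47 u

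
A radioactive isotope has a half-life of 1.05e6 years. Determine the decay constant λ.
λ = ln(2)/t½ = 6.601e-7 year⁻¹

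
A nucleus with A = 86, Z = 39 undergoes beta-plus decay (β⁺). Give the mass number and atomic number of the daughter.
Daughter: A = 86, Z = 38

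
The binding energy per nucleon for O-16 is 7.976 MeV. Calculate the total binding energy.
B.E. = 7.976 × 16 = 127.6 MeV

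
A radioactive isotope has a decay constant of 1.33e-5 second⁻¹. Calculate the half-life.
t½ = ln(2)/λ = 52120 seconds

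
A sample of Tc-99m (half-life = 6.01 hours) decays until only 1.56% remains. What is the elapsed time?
t = t½ × log₂(N₀/N) = 36.07 hours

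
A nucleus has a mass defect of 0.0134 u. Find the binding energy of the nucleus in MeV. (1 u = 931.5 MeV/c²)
B.E. = Δm × 931.5 = 12.48 MeV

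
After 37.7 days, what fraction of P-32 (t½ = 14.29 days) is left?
N/N₀ = (1/2)^(t/t½) = 0.1606 = 16.1%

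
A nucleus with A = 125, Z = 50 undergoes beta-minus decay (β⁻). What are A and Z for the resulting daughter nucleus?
Daughter: A = 125, Z = 51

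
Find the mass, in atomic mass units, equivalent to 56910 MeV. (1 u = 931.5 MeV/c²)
m = E/c² = 61.1 u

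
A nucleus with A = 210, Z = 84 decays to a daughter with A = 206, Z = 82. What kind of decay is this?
ΔA = -4, ΔZ = -2 ⇒ alpha decay (α)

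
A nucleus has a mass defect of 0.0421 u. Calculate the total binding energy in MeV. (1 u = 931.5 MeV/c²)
B.E. = Δm × 931.5 = 39.22 MeV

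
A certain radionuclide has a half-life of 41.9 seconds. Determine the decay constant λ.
λ = ln(2)/t½ = 0.01654 second⁻¹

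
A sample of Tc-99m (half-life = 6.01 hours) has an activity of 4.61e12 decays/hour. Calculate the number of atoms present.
N = A/λ = 3.997e13 atoms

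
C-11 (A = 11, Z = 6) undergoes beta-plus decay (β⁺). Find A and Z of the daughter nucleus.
Daughter: A = 11, Z = 5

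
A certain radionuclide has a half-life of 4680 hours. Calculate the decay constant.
λ = ln(2)/t½ = 1.481e-4 hour⁻¹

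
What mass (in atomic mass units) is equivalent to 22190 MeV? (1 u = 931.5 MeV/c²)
m = E/c² = 23.82 u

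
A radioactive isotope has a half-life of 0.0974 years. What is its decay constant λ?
λ = ln(2)/t½ = 7.117 year⁻¹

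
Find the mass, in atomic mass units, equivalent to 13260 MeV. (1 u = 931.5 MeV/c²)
m = E/c² = 14.24 u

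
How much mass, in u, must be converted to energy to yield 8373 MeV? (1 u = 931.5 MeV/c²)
m = E/c² = 8.989 u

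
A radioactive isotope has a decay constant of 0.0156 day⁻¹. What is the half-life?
t½ = ln(2)/λ = 44.43 days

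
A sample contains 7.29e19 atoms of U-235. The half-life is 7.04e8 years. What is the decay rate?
A = λN = 7.178e10 decays/year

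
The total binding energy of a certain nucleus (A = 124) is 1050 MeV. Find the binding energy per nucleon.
B.E./A = 1050/124 = 8.468 MeV/nucleon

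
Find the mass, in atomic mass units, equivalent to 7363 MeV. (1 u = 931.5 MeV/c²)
m = E/c² = 7.904 u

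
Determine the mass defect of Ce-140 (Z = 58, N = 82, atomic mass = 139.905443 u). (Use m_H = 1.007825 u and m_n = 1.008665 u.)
Δm = Z·m_H + N·m_n − M = 1.259 u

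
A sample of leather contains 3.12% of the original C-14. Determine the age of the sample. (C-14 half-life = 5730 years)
Age = t½ × log₂(1/ratio) = 28660 years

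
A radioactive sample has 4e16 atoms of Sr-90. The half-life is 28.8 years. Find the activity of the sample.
A = λN = 9.627e14 decays/year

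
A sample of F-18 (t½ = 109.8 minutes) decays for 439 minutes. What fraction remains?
N/N₀ = (1/2)^(t/t½) = 0.06258 = 6.26%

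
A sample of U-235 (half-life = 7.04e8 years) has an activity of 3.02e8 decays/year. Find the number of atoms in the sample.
N = A/λ = 3.067e17 atoms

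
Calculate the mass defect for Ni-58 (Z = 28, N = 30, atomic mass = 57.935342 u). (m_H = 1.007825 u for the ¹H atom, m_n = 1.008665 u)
Δm = Z·m_H + N·m_n − M = 0.5437 u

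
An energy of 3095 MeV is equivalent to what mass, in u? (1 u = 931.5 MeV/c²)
m = E/c² = 3.323 u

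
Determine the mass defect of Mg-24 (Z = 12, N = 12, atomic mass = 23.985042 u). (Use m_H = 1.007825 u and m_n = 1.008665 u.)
Δm = Z·m_H + N·m_n − M = 0.2128 u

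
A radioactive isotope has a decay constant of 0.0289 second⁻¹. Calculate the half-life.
t½ = ln(2)/λ = 23.98 seconds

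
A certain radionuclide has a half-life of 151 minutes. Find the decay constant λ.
λ = ln(2)/t½ = 0.00459 minute⁻¹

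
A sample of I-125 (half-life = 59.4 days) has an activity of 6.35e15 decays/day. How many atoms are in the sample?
N = A/λ = 5.442e17 atoms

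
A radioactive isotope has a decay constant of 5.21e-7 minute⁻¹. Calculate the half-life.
t½ = ln(2)/λ = 1.33e6 minutes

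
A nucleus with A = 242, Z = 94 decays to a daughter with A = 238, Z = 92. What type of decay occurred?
ΔA = -4, ΔZ = -2 ⇒ alpha decay (α)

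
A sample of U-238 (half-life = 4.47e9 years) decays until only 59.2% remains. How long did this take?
t = t½ × log₂(N₀/N) = 3.381e9 years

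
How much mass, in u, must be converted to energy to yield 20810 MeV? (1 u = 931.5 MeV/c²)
m = E/c² = 22.34 u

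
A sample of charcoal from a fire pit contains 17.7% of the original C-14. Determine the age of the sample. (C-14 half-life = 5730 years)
Age = t½ × log₂(1/ratio) = 14310 years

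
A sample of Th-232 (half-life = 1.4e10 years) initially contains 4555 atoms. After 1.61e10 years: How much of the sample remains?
N = N₀(1/2)^(t/t½) = 2053 atoms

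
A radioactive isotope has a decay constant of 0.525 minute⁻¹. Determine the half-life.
t½ = ln(2)/λ = 1.32 minutes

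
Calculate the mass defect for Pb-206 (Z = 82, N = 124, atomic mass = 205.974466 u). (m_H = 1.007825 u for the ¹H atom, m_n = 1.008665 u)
Δm = Z·m_H + N·m_n − M = 1.742 u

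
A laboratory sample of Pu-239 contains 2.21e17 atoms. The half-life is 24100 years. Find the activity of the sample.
A = λN = 6.356e12 decays/year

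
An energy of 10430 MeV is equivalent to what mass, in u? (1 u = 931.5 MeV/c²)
m = E/c² = 11.2 u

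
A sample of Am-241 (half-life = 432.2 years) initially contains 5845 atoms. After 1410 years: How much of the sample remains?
N = N₀(1/2)^(t/t½) = 609.1 atoms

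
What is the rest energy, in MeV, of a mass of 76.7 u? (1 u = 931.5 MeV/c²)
E = mc² = 71450 MeV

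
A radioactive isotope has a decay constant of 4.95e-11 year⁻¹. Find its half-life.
t½ = ln(2)/λ = 1.4e10 years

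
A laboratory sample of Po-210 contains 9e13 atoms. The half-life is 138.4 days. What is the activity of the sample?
A = λN = 4.507e11 decays/day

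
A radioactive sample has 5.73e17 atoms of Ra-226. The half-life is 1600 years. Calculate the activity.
A = λN = 2.482e14 decays/year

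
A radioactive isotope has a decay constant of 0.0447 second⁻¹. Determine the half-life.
t½ = ln(2)/λ = 15.51 seconds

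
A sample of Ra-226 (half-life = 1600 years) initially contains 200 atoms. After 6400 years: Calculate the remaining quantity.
N = N₀(1/2)^(t/t½) = 12.5 atoms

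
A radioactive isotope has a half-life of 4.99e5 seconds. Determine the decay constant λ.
λ = ln(2)/t½ = 1.389e-6 second⁻¹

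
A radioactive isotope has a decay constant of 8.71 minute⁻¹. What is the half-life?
t½ = ln(2)/λ = 0.07958 minutes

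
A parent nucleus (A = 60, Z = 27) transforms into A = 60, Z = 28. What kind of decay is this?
ΔA = 0, ΔZ = +1 ⇒ beta-minus decay (β⁻)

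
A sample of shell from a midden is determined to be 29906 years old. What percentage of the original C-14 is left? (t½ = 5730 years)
N/N₀ = (1/2)^(t/t½) = 0.02685 = 2.68%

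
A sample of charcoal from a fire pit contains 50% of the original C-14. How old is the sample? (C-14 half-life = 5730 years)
Age = t½ × log₂(1/ratio) = 5730 years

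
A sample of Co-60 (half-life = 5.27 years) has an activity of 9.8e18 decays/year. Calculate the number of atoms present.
N = A/λ = 7.451e19 atoms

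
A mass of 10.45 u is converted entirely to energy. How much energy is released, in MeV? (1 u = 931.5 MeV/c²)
E = mc² = 9734 MeV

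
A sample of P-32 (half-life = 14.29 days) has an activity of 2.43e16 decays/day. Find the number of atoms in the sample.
N = A/λ = 5.01e17 atoms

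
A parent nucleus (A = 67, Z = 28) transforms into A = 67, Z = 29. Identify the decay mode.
ΔA = 0, ΔZ = +1 ⇒ beta-minus decay (β⁻)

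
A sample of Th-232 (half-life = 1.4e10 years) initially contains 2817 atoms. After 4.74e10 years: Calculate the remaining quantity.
N = N₀(1/2)^(t/t½) = 269.5 atoms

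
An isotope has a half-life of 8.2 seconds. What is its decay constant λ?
λ = ln(2)/t½ = 0.08453 second⁻¹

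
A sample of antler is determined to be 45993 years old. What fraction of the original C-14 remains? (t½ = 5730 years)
N/N₀ = (1/2)^(t/t½) = 0.003835 = 0.383%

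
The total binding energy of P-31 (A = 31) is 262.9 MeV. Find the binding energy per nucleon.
B.E./A = 262.9/31 = 8.481 MeV/nucleon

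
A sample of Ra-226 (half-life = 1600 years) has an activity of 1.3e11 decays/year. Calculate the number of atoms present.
N = A/λ = 3.001e14 atoms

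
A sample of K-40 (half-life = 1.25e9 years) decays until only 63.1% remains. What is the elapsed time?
t = t½ × log₂(N₀/N) = 8.304e8 years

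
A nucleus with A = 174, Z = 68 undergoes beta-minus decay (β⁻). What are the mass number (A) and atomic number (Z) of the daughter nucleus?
Daughter: A = 174, Z = 69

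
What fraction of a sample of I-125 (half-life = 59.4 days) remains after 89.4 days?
N/N₀ = (1/2)^(t/t½) = 0.3523 = 35.2%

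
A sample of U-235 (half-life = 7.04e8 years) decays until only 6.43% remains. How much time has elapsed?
t = t½ × log₂(N₀/N) = 2.787e9 years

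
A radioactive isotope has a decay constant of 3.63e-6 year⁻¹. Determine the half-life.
t½ = ln(2)/λ = 1.909e5 years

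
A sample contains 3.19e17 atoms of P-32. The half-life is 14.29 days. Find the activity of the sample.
A = λN = 1.547e16 decays/day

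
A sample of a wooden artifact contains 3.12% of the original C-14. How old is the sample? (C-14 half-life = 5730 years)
Age = t½ × log₂(1/ratio) = 28660 years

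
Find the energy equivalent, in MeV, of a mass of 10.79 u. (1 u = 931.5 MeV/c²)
E = mc² = 10050 MeV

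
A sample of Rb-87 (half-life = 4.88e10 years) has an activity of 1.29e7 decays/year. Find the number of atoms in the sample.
N = A/λ = 9.082e17 atoms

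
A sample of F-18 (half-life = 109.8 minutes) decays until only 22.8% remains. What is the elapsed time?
t = t½ × log₂(N₀/N) = 234.2 minutes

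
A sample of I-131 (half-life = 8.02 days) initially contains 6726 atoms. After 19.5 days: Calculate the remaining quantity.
N = N₀(1/2)^(t/t½) = 1247 atoms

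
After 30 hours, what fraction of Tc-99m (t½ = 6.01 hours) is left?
N/N₀ = (1/2)^(t/t½) = 0.03143 = 3.14%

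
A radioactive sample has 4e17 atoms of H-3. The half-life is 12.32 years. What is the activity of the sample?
A = λN = 2.25e16 decays/year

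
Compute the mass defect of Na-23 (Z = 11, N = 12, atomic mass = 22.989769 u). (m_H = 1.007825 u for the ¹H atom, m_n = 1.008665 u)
Δm = Z·m_H + N·m_n − M = 0.2003 u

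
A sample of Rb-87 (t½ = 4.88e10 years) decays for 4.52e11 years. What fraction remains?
N/N₀ = (1/2)^(t/t½) = 0.001628 = 0.163%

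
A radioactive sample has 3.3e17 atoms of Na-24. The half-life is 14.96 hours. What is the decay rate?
A = λN = 1.529e16 decays/hour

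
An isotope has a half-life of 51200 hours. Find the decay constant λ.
λ = ln(2)/t½ = 1.354e-5 hour⁻¹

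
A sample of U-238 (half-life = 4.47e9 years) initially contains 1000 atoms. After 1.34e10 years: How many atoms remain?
N = N₀(1/2)^(t/t½) = 125.2 atoms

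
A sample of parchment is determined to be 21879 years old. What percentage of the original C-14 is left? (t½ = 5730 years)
N/N₀ = (1/2)^(t/t½) = 0.07089 = 7.09%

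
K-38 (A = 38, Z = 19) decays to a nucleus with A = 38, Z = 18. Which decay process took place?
ΔA = 0, ΔZ = -1 ⇒ beta-plus decay (β⁺) or electron capture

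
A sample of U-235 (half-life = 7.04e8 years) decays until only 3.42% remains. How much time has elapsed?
t = t½ × log₂(N₀/N) = 3.428e9 years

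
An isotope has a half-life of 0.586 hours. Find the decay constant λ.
λ = ln(2)/t½ = 1.183 hour⁻¹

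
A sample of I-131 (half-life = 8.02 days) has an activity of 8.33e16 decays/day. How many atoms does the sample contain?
N = A/λ = 9.638e17 atoms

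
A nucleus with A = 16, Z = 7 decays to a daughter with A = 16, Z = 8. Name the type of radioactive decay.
ΔA = 0, ΔZ = +1 ⇒ beta-minus decay (β⁻)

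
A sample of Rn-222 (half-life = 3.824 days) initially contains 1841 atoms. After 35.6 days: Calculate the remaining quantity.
N = N₀(1/2)^(t/t½) = 2.901 atoms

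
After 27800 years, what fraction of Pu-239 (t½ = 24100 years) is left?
N/N₀ = (1/2)^(t/t½) = 0.4495 = 45%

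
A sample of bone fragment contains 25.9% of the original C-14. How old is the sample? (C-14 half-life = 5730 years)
Age = t½ × log₂(1/ratio) = 11170 years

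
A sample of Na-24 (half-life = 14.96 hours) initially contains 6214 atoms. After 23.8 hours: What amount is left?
N = N₀(1/2)^(t/t½) = 2063 atoms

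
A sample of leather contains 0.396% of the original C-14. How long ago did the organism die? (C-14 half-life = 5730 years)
Age = t½ × log₂(1/ratio) = 45730 years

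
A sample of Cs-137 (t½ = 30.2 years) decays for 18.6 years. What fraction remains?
N/N₀ = (1/2)^(t/t½) = 0.6525 = 65.3%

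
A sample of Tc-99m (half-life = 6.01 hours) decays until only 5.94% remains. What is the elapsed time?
t = t½ × log₂(N₀/N) = 24.48 hours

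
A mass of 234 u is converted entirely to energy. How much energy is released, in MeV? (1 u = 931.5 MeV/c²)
E = mc² = 2.18e5 MeV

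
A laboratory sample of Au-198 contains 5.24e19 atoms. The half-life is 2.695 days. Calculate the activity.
A = λN = 1.348e19 decays/day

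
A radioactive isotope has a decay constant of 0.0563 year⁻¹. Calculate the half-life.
t½ = ln(2)/λ = 12.31 years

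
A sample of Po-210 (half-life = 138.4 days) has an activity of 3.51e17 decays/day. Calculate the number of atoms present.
N = A/λ = 7.008e19 atoms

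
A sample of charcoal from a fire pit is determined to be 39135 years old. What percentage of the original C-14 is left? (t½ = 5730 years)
N/N₀ = (1/2)^(t/t½) = 0.00879 = 0.879%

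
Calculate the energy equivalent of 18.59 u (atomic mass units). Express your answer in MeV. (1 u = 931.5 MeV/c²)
E = mc² = 17320 MeV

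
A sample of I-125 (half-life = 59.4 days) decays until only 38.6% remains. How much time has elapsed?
t = t½ × log₂(N₀/N) = 81.58 days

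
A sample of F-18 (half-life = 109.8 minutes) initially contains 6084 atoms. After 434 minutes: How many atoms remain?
N = N₀(1/2)^(t/t½) = 392.9 atoms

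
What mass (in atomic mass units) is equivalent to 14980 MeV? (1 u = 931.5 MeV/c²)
m = E/c² = 16.08 u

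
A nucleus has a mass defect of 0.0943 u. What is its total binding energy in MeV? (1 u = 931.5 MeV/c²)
B.E. = Δm × 931.5 = 87.84 MeV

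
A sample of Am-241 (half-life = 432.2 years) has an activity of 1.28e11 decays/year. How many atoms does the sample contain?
N = A/λ = 7.981e13 atoms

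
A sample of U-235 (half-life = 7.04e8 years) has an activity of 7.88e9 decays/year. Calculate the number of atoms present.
N = A/λ = 8.003e18 atoms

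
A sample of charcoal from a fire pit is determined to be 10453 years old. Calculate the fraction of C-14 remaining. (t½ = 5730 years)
N/N₀ = (1/2)^(t/t½) = 0.2824 = 28.2%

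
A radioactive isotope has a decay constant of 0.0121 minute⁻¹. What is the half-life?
t½ = ln(2)/λ = 57.28 minutes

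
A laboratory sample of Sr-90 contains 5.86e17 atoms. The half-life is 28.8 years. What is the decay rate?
A = λN = 1.41e16 decays/year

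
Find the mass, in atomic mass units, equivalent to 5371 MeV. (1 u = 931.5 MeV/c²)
m = E/c² = 5.766 u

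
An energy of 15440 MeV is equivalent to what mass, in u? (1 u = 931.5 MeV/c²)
m = E/c² = 16.58 u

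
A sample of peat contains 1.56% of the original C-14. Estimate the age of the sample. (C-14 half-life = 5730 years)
Age = t½ × log₂(1/ratio) = 34390 years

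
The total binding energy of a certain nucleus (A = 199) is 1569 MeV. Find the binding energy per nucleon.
B.E./A = 1569/199 = 7.884 MeV/nucleon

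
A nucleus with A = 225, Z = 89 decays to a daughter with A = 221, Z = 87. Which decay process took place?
ΔA = -4, ΔZ = -2 ⇒ alpha decay (α)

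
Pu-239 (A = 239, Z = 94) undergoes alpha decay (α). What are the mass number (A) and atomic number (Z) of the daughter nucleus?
Daughter: A = 235, Z = 92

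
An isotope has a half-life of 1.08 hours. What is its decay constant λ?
λ = ln(2)/t½ = 0.6418 hour⁻¹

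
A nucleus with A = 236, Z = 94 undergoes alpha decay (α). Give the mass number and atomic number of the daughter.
Daughter: A = 232, Z = 92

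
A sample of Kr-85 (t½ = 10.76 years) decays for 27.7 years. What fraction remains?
N/N₀ = (1/2)^(t/t½) = 0.1679 = 16.8%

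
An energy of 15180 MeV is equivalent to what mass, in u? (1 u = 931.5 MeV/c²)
m = E/c² = 16.3 u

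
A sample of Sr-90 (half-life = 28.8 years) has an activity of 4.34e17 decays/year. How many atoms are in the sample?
N = A/λ = 1.803e19 atoms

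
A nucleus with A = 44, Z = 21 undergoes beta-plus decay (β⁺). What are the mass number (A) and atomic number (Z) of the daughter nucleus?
Daughter: A = 44, Z = 20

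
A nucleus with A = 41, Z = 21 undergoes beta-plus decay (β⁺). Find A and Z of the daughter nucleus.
Daughter: A = 41, Z = 20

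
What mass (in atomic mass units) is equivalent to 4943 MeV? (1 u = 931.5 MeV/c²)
m = E/c² = 5.306 u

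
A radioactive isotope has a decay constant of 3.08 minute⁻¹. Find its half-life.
t½ = ln(2)/λ = 0.225 minutes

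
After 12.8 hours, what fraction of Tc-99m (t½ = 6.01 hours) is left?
N/N₀ = (1/2)^(t/t½) = 0.2285 = 22.8%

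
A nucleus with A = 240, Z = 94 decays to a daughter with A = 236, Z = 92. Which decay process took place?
ΔA = -4, ΔZ = -2 ⇒ alpha decay (α)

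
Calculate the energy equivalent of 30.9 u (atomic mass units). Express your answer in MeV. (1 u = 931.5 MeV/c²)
E = mc² = 28780 MeV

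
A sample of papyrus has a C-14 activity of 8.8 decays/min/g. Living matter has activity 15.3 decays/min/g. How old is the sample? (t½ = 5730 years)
Age = t½ × log₂(A₀/A) = 4572 years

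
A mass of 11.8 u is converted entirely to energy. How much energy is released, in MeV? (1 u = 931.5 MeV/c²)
E = mc² = 10990 MeV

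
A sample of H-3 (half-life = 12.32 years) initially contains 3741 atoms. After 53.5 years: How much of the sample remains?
N = N₀(1/2)^(t/t½) = 184.4 atoms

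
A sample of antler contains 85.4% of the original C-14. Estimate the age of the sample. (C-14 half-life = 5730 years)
Age = t½ × log₂(1/ratio) = 1305 years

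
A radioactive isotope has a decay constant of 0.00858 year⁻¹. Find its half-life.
t½ = ln(2)/λ = 80.79 years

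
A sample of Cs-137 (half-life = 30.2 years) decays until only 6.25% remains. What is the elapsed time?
t = t½ × log₂(N₀/N) = 120.8 years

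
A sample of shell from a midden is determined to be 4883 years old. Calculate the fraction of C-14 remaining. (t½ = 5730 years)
N/N₀ = (1/2)^(t/t½) = 0.5539 = 55.4%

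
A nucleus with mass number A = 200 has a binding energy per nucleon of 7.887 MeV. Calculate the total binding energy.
B.E. = 7.887 × 200 = 1577 MeV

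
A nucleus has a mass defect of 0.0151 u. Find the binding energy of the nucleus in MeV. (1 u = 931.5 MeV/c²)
B.E. = Δm × 931.5 = 14.07 MeV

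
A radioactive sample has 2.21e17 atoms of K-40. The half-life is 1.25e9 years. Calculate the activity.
A = λN = 1.225e8 decays/year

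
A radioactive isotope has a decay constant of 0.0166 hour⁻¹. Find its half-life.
t½ = ln(2)/λ = 41.76 hours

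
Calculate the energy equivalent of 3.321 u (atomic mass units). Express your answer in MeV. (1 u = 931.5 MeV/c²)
E = mc² = 3094 MeV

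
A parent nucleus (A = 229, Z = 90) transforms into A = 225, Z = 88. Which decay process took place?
ΔA = -4, ΔZ = -2 ⇒ alpha decay (α)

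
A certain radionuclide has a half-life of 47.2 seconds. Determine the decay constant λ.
λ = ln(2)/t½ = 0.01469 second⁻¹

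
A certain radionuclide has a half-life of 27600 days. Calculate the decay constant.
λ = ln(2)/t½ = 2.511e-5 day⁻¹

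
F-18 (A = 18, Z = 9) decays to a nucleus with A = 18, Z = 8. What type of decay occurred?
ΔA = 0, ΔZ = -1 ⇒ beta-plus decay (β⁺) or electron capture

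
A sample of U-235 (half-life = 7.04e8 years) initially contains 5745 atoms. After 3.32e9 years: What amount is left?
N = N₀(1/2)^(t/t½) = 218.6 atoms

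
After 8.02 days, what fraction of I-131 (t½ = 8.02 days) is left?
N/N₀ = (1/2)^(t/t½) = 0.5 = 50%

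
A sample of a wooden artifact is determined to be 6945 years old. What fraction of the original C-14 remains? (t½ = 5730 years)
N/N₀ = (1/2)^(t/t½) = 0.4317 = 43.2%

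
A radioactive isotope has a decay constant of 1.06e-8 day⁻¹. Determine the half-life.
t½ = ln(2)/λ = 6.539e7 days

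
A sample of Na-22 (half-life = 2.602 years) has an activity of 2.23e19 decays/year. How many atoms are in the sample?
N = A/λ = 8.371e19 atoms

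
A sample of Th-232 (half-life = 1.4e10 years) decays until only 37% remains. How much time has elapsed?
t = t½ × log₂(N₀/N) = 2.008e10 years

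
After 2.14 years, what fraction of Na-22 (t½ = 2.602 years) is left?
N/N₀ = (1/2)^(t/t½) = 0.5655 = 56.5%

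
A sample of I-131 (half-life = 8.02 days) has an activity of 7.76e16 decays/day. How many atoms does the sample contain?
N = A/λ = 8.979e17 atoms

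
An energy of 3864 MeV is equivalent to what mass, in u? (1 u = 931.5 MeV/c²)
m = E/c² = 4.148 u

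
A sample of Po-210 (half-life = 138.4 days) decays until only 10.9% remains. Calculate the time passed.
t = t½ × log₂(N₀/N) = 442.5 days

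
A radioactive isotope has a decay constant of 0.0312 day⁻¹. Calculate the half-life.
t½ = ln(2)/λ = 22.22 days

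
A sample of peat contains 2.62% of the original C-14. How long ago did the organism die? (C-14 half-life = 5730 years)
Age = t½ × log₂(1/ratio) = 30110 years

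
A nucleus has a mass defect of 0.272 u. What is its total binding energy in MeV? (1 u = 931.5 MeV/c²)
B.E. = Δm × 931.5 = 253.4 MeV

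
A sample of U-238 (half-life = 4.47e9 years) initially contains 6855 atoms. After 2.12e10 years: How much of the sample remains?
N = N₀(1/2)^(t/t½) = 256 atoms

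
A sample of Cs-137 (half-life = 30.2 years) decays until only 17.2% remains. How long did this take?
t = t½ × log₂(N₀/N) = 76.69 years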